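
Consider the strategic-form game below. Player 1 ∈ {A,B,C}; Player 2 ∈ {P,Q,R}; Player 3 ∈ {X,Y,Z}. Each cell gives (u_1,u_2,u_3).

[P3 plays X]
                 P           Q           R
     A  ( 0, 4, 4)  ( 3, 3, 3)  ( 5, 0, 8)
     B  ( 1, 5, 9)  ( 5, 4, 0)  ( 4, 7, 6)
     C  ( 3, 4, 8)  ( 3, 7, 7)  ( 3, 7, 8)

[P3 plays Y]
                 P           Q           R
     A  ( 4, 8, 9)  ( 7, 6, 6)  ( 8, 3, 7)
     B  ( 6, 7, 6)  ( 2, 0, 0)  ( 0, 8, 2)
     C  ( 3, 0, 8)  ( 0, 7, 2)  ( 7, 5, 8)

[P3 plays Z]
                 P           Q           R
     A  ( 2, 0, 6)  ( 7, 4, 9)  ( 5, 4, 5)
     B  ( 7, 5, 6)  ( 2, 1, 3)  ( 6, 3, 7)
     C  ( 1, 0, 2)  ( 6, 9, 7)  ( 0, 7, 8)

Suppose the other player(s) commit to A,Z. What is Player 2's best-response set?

u_2(P vs A,Z) = 0
u_2(Q vs A,Z) = 4
u_2(R vs A,Z) = 4
max payoff 4 at {Q,R}

BR_2 = {Q,R}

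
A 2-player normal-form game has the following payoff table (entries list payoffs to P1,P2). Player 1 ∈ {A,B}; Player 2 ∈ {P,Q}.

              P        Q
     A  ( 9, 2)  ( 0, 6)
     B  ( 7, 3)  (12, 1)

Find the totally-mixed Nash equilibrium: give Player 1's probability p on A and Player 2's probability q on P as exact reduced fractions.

P1 indiff ⇒ q·9+(1-q)·0 = q·7+(1-q)·12 ⇒ q(2) = (1-q)(12) ⇒ q = 6/7
P2 indiff ⇒ p·2+(1-p)·3 = p·6+(1-p)·1 ⇒ p(-4) = (1-p)(-2) ⇒ p = 1/3

p=1/3, q=6/7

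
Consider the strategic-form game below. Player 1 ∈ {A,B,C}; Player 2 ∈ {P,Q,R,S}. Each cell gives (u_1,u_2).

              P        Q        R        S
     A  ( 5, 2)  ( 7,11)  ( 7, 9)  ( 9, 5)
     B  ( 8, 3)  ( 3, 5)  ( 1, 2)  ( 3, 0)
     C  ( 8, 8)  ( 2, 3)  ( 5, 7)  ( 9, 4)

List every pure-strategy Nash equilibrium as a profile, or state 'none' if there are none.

(A,P): not NE [P1→C gives 8>5; P2→Q gives 11>2]
(A,Q): NE
(A,R): not NE [P2→Q gives 11>9]
(A,S): not NE [P2→Q gives 11>5]
(B,P): not NE [P2→Q gives 5>3]
(B,Q): not NE [P1→A gives 7>3]
(B,R): not NE [P1→A gives 7>1; P2→Q gives 5>2]
(B,S): not NE [P1→C gives 9>3; P2→Q gives 5>0]
(C,P): NE
(C,Q): not NE [P1→A gives 7>2; P2→P gives 8>3]
(C,R): not NE [P1→A gives 7>5; P2→P gives 8>7]
(C,S): not NE [P2→P gives 8>4]

Nash profiles: (A,Q), (C,P)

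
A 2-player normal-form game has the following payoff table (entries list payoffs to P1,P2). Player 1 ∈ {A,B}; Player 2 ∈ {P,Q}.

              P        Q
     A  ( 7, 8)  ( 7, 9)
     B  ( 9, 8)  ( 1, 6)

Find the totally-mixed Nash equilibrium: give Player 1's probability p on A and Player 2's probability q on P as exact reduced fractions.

P1 indiff ⇒ q·7+(1-q)·7 = q·9+(1-q)·1 ⇒ q(-2) = (1-q)(-6) ⇒ q = 3/4
P2 indiff ⇒ p·8+(1-p)·8 = p·9+(1-p)·6 ⇒ p(-1) = (1-p)(-2) ⇒ p = 2/3

p=2/3, q=3/4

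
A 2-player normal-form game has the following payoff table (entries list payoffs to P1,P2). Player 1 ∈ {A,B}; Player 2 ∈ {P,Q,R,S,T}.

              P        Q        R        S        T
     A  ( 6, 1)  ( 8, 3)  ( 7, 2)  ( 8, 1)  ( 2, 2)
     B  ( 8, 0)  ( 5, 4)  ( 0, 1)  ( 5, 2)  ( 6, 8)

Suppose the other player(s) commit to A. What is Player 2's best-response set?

BR_2 = {Q}

u_2(P vs A) = 1
u_2(Q vs A) = 3
u_2(R vs A) = 2
u_2(S vs A) = 1
u_2(T vs A) = 2
max payoff 3 at {Q}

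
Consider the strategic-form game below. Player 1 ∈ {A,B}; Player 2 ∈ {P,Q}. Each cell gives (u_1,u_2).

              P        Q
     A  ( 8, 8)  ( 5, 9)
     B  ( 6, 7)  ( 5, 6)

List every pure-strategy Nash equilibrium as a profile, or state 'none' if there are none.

(A,P): not NE [P2→Q gives 9>8]
(A,Q): NE
(B,P): not NE [P1→A gives 8>6]
(B,Q): not NE [P2→P gives 7>6]

NE set: (A,Q)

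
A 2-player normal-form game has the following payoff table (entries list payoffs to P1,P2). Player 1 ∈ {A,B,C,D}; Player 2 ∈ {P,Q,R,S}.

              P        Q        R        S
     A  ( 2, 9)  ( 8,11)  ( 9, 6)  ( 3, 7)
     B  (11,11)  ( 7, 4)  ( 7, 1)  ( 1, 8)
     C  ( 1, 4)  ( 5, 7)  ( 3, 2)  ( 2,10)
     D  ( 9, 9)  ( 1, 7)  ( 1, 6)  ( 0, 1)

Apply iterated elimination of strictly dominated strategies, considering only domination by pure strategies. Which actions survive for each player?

IESDS → P1:{A,B} P2:{P,Q}

P1 drop C (A beats it: P:2>1 Q:8>5 R:9>3 S:3>2)
P1 drop D (B beats it: P:11>9 Q:7>1 R:7>1 S:1>0)
P2 drop R (P beats it: A:9>6 B:11>1)
P2 drop S (P beats it: A:9>7 B:11>8)
P1→{A,B} P2→{P,Q}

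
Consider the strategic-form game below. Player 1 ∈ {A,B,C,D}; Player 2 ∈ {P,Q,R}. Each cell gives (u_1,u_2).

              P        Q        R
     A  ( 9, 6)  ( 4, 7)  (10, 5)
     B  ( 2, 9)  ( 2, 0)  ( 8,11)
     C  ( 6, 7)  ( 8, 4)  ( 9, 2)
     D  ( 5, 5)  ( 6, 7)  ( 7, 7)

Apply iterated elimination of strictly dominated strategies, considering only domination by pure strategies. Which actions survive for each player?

P1 drop B (A beats it: P:9>2 Q:4>2 R:10>8)
P1 drop D (C beats it: P:6>5 Q:8>6 R:9>7)
P2 drop R (P beats it: A:6>5 C:7>2)
P1→{A,C} P2→{P,Q}

Remaining: P1:{A,C} P2:{P,Q}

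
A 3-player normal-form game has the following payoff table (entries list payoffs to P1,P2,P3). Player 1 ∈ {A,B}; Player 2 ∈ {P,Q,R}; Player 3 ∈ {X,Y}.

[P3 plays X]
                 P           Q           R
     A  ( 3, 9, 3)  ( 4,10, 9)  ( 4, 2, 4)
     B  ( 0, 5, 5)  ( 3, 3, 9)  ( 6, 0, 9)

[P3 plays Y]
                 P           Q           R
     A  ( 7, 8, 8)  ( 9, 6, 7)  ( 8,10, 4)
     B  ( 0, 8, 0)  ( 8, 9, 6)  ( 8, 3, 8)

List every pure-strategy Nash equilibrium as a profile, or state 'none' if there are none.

(A,P,X): not NE [P2→Q gives 10>9; P3→Y gives 8>3]
(A,P,Y): not NE [P2→R gives 10>8]
(A,Q,X): NE
(A,Q,Y): not NE [P2→R gives 10>6; P3→X gives 9>7]
(A,R,X): not NE [P1→B gives 6>4; P2→Q gives 10>2]
(A,R,Y): NE
(B,P,X): not NE [P1→A gives 3>0]
(B,P,Y): not NE [P1→A gives 7>0; P2→Q gives 9>8; P3→X gives 5>0]
(B,Q,X): not NE [P1→A gives 4>3; P2→P gives 5>3]
(B,Q,Y): not NE [P1→A gives 9>8; P3→X gives 9>6]
(B,R,X): not NE [P2→P gives 5>0]
(B,R,Y): not NE [P2→Q gives 9>3; P3→X gives 9>8]

Nash profiles: (A,Q,X), (A,R,Y)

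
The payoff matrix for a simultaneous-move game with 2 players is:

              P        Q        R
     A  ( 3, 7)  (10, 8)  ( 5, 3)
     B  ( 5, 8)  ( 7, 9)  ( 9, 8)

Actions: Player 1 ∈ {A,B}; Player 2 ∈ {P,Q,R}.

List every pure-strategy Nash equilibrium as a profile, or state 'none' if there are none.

Nash profiles: (A,Q)

(A,P): not NE [P1→B gives 5>3; P2→Q gives 8>7]
(A,Q): NE
(A,R): not NE [P1→B gives 9>5; P2→Q gives 8>3]
(B,P): not NE [P2→Q gives 9>8]
(B,Q): not NE [P1→A gives 10>7]
(B,R): not NE [P2→Q gives 9>8]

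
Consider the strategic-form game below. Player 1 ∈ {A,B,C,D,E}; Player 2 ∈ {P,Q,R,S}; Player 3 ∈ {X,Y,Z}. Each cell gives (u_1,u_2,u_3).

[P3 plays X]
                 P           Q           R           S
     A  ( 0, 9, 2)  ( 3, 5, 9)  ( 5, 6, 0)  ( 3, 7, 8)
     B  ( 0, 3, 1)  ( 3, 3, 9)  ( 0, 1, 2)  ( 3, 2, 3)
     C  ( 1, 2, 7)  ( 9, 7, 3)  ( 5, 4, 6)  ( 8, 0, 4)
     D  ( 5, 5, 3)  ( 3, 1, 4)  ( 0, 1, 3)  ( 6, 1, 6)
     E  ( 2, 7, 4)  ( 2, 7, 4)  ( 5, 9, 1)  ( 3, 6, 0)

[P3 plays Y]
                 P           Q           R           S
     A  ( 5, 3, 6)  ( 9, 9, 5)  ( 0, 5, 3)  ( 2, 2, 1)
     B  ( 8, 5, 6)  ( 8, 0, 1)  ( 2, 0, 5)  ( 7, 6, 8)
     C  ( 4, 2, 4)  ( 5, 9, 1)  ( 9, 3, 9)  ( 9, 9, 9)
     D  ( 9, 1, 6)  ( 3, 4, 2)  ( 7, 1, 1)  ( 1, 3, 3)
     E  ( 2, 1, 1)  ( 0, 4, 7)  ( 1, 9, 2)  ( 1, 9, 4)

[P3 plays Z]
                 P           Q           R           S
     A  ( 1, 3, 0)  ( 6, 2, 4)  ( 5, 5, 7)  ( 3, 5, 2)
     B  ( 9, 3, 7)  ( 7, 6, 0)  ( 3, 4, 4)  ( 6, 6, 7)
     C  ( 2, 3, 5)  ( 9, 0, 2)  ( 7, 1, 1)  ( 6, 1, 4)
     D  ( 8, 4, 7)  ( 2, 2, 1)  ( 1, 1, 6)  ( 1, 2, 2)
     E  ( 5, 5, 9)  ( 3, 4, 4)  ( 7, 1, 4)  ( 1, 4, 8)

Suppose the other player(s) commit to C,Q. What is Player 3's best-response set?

argmax u_3 = {X}

u_3(X vs C,Q) = 3
u_3(Y vs C,Q) = 1
u_3(Z vs C,Q) = 2
max payoff 3 at {X}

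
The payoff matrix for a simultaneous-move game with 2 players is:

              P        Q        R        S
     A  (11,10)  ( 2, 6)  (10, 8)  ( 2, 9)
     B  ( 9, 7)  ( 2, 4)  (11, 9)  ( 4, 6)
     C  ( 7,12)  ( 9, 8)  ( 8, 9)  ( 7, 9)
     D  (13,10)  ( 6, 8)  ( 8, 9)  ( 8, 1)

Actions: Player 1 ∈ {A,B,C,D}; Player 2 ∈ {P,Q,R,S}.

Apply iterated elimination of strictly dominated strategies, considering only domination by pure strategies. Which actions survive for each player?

P2 drop Q (P beats it: A:10>6 B:7>4 C:12>8 D:10>8)
P2 drop S (P beats it: A:10>9 B:7>6 C:12>9 D:10>1)
P1 drop C (A beats it: P:11>7 R:10>8)
P1→{A,B,D} P2→{P,R}

Remaining: P1:{A,B,D} P2:{P,R}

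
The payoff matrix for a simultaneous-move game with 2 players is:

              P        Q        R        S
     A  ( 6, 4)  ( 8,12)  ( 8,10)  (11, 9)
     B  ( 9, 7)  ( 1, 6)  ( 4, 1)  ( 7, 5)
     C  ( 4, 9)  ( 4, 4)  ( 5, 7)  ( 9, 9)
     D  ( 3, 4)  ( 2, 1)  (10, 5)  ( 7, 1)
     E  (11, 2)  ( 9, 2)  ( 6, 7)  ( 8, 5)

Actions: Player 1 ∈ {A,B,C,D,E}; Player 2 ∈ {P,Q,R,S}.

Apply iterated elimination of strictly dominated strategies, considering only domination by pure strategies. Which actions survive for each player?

Survivors P1:{A,D,E} P2:{Q,R}

P1 drop B (E beats it: P:11>9 Q:9>1 R:6>4 S:8>7)
P1 drop C (A beats it: P:6>4 Q:8>4 R:8>5 S:11>9)
P2 drop P (R beats it: A:10>4 D:5>4 E:7>2)
P2 drop S (R beats it: A:10>9 D:5>1 E:7>5)
P1→{A,D,E} P2→{Q,R}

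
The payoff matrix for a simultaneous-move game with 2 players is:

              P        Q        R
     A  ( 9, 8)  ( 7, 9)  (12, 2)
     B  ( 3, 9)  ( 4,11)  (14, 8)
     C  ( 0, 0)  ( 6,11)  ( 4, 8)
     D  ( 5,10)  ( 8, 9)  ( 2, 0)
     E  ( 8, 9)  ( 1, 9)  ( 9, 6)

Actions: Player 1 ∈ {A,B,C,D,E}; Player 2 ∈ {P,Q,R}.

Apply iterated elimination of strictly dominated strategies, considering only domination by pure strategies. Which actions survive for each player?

P1 drop C (A beats it: P:9>0 Q:7>6 R:12>4)
P1 drop E (A beats it: P:9>8 Q:7>1 R:12>9)
P2 drop R (P beats it: A:8>2 B:9>8 D:10>0)
P1 drop B (A beats it: P:9>3 Q:7>4)
P1→{A,D} P2→{P,Q}

Remaining: P1:{A,D} P2:{P,Q}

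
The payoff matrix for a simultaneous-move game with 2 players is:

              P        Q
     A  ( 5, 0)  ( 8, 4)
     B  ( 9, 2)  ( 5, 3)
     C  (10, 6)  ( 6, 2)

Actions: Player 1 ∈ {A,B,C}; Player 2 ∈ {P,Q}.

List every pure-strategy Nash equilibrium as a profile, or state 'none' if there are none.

NE set: (A,Q), (C,P)

(A,P): not NE [P1→C gives 10>5; P2→Q gives 4>0]
(A,Q): NE
(B,P): not NE [P1→C gives 10>9; P2→Q gives 3>2]
(B,Q): not NE [P1→A gives 8>5]
(C,P): NE
(C,Q): not NE [P1→A gives 8>6; P2→P gives 6>2]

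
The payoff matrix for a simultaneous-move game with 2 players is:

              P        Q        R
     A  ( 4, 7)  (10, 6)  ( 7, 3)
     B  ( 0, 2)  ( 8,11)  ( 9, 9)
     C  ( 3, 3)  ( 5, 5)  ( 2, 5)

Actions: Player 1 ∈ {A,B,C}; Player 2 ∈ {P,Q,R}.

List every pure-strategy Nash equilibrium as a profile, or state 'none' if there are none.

PSNE = {(A,P)}

(A,P): NE
(A,Q): not NE [P2→P gives 7>6]
(A,R): not NE [P1→B gives 9>7; P2→P gives 7>3]
(B,P): not NE [P1→A gives 4>0; P2→Q gives 11>2]
(B,Q): not NE [P1→A gives 10>8]
(B,R): not NE [P2→Q gives 11>9]
(C,P): not NE [P1→A gives 4>3; P2→R gives 5>3]
(C,Q): not NE [P1→A gives 10>5]
(C,R): not NE [P1→B gives 9>2]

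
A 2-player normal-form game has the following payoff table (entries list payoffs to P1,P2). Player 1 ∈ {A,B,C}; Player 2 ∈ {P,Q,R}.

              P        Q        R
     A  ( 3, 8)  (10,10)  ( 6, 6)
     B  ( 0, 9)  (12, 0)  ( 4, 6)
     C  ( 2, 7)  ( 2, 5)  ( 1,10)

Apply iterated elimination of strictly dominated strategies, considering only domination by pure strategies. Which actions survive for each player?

P1 drop C (A beats it: P:3>2 Q:10>2 R:6>1)
P2 drop R (P beats it: A:8>6 B:9>6)
P1→{A,B} P2→{P,Q}

IESDS → P1:{A,B} P2:{P,Q}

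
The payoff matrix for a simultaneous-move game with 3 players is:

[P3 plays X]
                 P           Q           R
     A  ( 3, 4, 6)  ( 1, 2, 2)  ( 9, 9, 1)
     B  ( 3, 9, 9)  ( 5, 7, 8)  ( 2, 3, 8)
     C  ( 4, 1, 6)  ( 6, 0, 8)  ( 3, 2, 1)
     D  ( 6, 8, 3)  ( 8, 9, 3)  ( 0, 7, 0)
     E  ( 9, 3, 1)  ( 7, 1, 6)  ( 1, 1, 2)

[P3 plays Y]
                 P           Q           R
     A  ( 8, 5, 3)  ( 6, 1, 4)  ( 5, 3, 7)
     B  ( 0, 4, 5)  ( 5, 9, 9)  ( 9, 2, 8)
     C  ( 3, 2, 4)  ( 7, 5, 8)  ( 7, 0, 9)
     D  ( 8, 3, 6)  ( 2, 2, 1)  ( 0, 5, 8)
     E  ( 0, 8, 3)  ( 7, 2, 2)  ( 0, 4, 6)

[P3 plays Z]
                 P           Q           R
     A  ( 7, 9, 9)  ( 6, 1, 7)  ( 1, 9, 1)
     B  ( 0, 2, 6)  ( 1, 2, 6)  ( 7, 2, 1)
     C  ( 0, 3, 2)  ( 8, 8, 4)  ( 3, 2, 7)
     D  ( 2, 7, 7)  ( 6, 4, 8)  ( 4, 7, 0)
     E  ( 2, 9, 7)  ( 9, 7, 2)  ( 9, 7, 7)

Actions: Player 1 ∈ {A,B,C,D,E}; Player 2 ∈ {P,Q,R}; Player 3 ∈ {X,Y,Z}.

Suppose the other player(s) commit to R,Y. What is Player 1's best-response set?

u_1(A vs R,Y) = 5
u_1(B vs R,Y) = 9
u_1(C vs R,Y) = 7
u_1(D vs R,Y) = 0
u_1(E vs R,Y) = 0
max payoff 9 at {B}

BR_1 = {B}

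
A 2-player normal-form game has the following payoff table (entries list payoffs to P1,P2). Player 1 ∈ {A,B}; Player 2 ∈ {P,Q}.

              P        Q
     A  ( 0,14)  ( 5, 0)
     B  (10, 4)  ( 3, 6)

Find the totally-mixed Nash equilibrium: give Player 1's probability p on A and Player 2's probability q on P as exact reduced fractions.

P1 indiff ⇒ q·0+(1-q)·5 = q·10+(1-q)·3 ⇒ q(-10) = (1-q)(-2) ⇒ q = 1/6
P2 indiff ⇒ p·14+(1-p)·4 = p·0+(1-p)·6 ⇒ p(14) = (1-p)(2) ⇒ p = 1/8

P1 mixes 1/8 on A; P2 mixes 1/6 on P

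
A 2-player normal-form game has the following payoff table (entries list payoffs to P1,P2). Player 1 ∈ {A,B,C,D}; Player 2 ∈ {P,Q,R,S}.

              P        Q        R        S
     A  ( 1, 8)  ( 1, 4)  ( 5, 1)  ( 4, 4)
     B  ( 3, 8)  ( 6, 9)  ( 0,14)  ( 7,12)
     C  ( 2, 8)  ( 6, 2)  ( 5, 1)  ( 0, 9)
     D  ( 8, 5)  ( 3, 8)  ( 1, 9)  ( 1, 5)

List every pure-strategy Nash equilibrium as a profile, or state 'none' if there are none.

(A,P): not NE [P1→D gives 8>1]
(A,Q): not NE [P1→C gives 6>1; P2→P gives 8>4]
(A,R): not NE [P2→P gives 8>1]
(A,S): not NE [P1→B gives 7>4; P2→P gives 8>4]
(B,P): not NE [P1→D gives 8>3; P2→R gives 14>8]
(B,Q): not NE [P2→R gives 14>9]
(B,R): not NE [P1→C gives 5>0]
(B,S): not NE [P2→R gives 14>12]
(C,P): not NE [P1→D gives 8>2; P2→S gives 9>8]
(C,Q): not NE [P2→S gives 9>2]
(C,R): not NE [P2→S gives 9>1]
(C,S): not NE [P1→B gives 7>0]
(D,P): not NE [P2→R gives 9>5]
(D,Q): not NE [P1→C gives 6>3; P2→R gives 9>8]
(D,R): not NE [P1→C gives 5>1]
(D,S): not NE [P1→B gives 7>1; P2→R gives 9>5]

Equilibria: none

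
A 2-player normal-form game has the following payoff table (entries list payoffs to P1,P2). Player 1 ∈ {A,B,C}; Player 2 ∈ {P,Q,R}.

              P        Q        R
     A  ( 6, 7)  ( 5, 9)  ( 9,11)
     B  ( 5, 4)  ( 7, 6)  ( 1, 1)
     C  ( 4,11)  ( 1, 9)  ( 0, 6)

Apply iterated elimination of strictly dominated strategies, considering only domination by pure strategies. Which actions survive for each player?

P1 drop C (A beats it: P:6>4 Q:5>1 R:9>0)
P2 drop P (Q beats it: A:9>7 B:6>4)
P1→{A,B} P2→{Q,R}

IESDS → P1:{A,B} P2:{Q,R}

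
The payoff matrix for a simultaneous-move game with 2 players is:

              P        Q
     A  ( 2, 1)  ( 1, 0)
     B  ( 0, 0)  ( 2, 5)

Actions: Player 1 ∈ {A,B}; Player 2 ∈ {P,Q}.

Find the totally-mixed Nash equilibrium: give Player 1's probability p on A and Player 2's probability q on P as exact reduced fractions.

p=5/6, q=1/3

P1 indiff ⇒ q·2+(1-q)·1 = q·0+(1-q)·2 ⇒ q(2) = (1-q)(1) ⇒ q = 1/3
P2 indiff ⇒ p·1+(1-p)·0 = p·0+(1-p)·5 ⇒ p(1) = (1-p)(5) ⇒ p = 5/6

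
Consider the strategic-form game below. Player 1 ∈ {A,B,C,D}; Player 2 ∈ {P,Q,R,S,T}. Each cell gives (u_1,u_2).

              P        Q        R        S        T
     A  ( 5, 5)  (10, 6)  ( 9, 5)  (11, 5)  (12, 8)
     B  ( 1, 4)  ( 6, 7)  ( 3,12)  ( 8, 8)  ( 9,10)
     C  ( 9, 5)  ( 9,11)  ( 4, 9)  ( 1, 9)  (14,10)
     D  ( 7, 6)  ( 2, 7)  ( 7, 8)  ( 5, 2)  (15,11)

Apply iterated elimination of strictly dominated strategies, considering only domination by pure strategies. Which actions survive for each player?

P1 drop B (A beats it: P:5>1 Q:10>6 R:9>3 S:11>8 T:12>9)
P2 drop P (Q beats it: A:6>5 C:11>5 D:7>6)
P2 drop R (T beats it: A:8>5 C:10>9 D:11>8)
P2 drop S (Q beats it: A:6>5 C:11>9 D:7>2)
P1→{A,C,D} P2→{Q,T}

IESDS → P1:{A,C,D} P2:{Q,T}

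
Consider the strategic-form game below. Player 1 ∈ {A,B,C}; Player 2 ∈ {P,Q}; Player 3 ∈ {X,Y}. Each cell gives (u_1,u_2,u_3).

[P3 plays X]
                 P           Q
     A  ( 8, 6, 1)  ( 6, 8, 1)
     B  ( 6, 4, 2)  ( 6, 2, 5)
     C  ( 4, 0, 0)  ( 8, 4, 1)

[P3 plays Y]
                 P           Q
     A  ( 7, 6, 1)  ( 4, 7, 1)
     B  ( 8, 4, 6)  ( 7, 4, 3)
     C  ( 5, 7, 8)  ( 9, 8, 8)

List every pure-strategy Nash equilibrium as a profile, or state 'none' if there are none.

(A,P,X): not NE [P2→Q gives 8>6]
(A,P,Y): not NE [P1→B gives 8>7; P2→Q gives 7>6]
(A,Q,X): not NE [P1→C gives 8>6]
(A,Q,Y): not NE [P1→C gives 9>4]
(B,P,X): not NE [P1→A gives 8>6; P3→Y gives 6>2]
(B,P,Y): NE
(B,Q,X): not NE [P1→C gives 8>6; P2→P gives 4>2]
(B,Q,Y): not NE [P1→C gives 9>7; P3→X gives 5>3]
(C,P,X): not NE [P1→A gives 8>4; P2→Q gives 4>0; P3→Y gives 8>0]
(C,P,Y): not NE [P1→B gives 8>5; P2→Q gives 8>7]
(C,Q,X): not NE [P3→Y gives 8>1]
(C,Q,Y): NE

Nash profiles: (B,P,Y), (C,Q,Y)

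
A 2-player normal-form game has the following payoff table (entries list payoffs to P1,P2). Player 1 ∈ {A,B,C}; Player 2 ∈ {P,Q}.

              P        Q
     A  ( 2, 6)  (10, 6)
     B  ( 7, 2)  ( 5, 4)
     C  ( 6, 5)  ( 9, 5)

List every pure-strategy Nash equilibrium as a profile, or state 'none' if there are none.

PSNE = {(A,Q)}

(A,P): not NE [P1→B gives 7>2]
(A,Q): NE
(B,P): not NE [P2→Q gives 4>2]
(B,Q): not NE [P1→A gives 10>5]
(C,P): not NE [P1→B gives 7>6]
(C,Q): not NE [P1→A gives 10>9]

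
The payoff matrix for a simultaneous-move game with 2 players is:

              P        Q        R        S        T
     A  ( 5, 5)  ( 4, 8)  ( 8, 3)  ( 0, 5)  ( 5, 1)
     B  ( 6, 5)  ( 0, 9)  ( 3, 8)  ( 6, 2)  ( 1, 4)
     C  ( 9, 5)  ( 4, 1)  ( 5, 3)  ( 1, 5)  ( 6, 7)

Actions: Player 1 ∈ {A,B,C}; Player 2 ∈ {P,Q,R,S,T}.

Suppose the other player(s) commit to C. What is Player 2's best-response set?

BR_2 = {T}

u_2(P vs C) = 5
u_2(Q vs C) = 1
u_2(R vs C) = 3
u_2(S vs C) = 5
u_2(T vs C) = 7
max payoff 7 at {T}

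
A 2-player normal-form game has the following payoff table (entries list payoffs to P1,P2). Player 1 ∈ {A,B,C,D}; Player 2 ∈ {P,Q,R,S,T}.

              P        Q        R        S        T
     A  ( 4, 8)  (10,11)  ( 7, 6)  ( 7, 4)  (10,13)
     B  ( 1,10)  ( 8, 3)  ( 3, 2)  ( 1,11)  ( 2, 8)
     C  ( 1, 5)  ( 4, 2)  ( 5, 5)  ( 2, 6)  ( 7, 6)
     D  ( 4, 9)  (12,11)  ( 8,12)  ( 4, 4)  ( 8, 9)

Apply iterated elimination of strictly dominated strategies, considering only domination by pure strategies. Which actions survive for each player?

Survivors P1:{A,D} P2:{Q,R,T}

P1 drop B (A beats it: P:4>1 Q:10>8 R:7>3 S:7>1 T:10>2)
P1 drop C (A beats it: P:4>1 Q:10>4 R:7>5 S:7>2 T:10>7)
P2 drop P (Q beats it: A:11>8 D:11>9)
P2 drop S (Q beats it: A:11>4 D:11>4)
P1→{A,D} P2→{Q,R,T}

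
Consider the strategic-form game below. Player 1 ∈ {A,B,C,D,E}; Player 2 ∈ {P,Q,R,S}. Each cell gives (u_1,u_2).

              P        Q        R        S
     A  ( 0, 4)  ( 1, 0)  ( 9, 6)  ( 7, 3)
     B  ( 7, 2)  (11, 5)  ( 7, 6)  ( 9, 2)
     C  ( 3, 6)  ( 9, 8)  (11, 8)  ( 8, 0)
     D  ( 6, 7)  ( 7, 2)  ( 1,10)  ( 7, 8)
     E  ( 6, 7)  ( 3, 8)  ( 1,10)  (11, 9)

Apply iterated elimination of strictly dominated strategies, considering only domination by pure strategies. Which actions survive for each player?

Remaining: P1:{B,C} P2:{Q,R}

P1 drop A (C beats it: P:3>0 Q:9>1 R:11>9 S:8>7)
P1 drop D (B beats it: P:7>6 Q:11>7 R:7>1 S:9>7)
P2 drop P (Q beats it: B:5>2 C:8>6 E:8>7)
P2 drop S (R beats it: B:6>2 C:8>0 E:10>9)
P1 drop E (B beats it: Q:11>3 R:7>1)
P1→{B,C} P2→{Q,R}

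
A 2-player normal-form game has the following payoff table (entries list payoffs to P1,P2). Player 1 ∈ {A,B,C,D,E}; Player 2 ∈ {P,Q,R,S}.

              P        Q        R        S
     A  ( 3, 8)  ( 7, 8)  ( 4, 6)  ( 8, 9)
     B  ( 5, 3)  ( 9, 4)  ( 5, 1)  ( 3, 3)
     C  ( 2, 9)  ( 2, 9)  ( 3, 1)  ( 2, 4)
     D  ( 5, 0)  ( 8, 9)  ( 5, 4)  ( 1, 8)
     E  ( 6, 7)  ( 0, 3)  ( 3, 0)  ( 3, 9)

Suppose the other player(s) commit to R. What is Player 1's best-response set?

P1 best: {B,D}

u_1(A vs R) = 4
u_1(B vs R) = 5
u_1(C vs R) = 3
u_1(D vs R) = 5
u_1(E vs R) = 3
max payoff 5 at {B,D}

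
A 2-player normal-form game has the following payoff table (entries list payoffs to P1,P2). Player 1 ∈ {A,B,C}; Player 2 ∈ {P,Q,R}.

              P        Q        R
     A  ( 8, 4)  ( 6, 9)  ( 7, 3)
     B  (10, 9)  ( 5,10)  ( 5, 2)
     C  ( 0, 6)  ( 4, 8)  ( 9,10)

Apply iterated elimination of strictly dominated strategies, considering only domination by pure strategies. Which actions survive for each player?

P2 drop P (Q beats it: A:9>4 B:10>9 C:8>6)
P1 drop B (A beats it: Q:6>5 R:7>5)
P1→{A,C} P2→{Q,R}

Remaining: P1:{A,C} P2:{Q,R}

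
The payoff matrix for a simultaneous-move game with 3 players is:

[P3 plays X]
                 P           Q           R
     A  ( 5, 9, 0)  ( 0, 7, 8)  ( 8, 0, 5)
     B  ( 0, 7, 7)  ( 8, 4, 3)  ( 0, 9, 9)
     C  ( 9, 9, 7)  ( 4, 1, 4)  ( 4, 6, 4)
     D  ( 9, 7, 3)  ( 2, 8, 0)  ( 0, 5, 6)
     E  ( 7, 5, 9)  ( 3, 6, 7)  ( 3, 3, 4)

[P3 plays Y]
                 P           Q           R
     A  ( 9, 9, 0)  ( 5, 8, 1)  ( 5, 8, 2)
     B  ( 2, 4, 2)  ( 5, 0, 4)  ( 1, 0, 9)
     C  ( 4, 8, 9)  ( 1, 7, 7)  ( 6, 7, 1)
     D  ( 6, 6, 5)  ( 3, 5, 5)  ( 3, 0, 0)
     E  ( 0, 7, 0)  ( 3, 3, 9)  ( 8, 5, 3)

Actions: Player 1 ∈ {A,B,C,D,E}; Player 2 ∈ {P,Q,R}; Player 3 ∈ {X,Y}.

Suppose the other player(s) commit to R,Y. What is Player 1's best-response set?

u_1(A vs R,Y) = 5
u_1(B vs R,Y) = 1
u_1(C vs R,Y) = 6
u_1(D vs R,Y) = 3
u_1(E vs R,Y) = 8
max payoff 8 at {E}

BR_1 = {E}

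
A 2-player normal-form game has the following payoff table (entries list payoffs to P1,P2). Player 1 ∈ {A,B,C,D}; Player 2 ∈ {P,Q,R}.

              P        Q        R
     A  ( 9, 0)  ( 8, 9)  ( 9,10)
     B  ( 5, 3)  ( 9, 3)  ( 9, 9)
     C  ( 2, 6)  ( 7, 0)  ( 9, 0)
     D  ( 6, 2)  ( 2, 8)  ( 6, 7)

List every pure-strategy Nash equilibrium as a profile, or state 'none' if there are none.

NE set: (A,R), (B,R)

(A,P): not NE [P2→R gives 10>0]
(A,Q): not NE [P1→B gives 9>8; P2→R gives 10>9]
(A,R): NE
(B,P): not NE [P1→A gives 9>5; P2→R gives 9>3]
(B,Q): not NE [P2→R gives 9>3]
(B,R): NE
(C,P): not NE [P1→A gives 9>2]
(C,Q): not NE [P1→B gives 9>7; P2→P gives 6>0]
(C,R): not NE [P2→P gives 6>0]
(D,P): not NE [P1→A gives 9>6; P2→Q gives 8>2]
(D,Q): not NE [P1→B gives 9>2]
(D,R): not NE [P1→C gives 9>6; P2→Q gives 8>7]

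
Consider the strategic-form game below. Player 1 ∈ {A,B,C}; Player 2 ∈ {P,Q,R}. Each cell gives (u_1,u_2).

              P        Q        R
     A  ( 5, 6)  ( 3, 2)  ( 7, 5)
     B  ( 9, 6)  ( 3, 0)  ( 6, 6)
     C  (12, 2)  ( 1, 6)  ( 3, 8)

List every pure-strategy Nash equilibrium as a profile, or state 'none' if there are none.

(A,P): not NE [P1→C gives 12>5]
(A,Q): not NE [P2→P gives 6>2]
(A,R): not NE [P2→P gives 6>5]
(B,P): not NE [P1→C gives 12>9]
(B,Q): not NE [P2→R gives 6>0]
(B,R): not NE [P1→A gives 7>6]
(C,P): not NE [P2→R gives 8>2]
(C,Q): not NE [P1→B gives 3>1; P2→R gives 8>6]
(C,R): not NE [P1→A gives 7>3]

No pure NE.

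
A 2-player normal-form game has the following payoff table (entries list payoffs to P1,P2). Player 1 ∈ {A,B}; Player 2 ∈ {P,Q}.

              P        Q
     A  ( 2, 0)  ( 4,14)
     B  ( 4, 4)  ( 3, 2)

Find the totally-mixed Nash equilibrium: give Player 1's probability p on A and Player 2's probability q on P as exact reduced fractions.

P1 indiff ⇒ q·2+(1-q)·4 = q·4+(1-q)·3 ⇒ q(-2) = (1-q)(-1) ⇒ q = 1/3
P2 indiff ⇒ p·0+(1-p)·4 = p·14+(1-p)·2 ⇒ p(-14) = (1-p)(-2) ⇒ p = 1/8

P1 mixes 1/8 on A; P2 mixes 1/3 on P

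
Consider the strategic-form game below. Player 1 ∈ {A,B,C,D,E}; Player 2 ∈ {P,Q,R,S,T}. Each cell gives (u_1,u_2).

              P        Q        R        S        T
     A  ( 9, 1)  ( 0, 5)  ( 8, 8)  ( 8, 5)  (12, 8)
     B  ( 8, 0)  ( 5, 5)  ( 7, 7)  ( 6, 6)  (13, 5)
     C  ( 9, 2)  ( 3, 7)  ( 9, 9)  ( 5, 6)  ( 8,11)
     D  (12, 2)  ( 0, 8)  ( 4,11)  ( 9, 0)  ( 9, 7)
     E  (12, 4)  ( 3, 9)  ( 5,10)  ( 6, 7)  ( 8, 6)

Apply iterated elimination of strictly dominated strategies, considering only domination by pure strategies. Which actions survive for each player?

P2 drop P (Q beats it: A:5>1 B:5>0 C:7>2 D:8>2 E:9>4)
P2 drop Q (R beats it: A:8>5 B:7>5 C:9>7 D:11>8 E:10>9)
P1 drop E (A beats it: R:8>5 S:8>6 T:12>8)
P2 drop S (R beats it: A:8>5 B:7>6 C:9>6 D:11>0)
P1 drop D (A beats it: R:8>4 T:12>9)
P1→{A,B,C} P2→{R,T}

Remaining: P1:{A,B,C} P2:{R,T}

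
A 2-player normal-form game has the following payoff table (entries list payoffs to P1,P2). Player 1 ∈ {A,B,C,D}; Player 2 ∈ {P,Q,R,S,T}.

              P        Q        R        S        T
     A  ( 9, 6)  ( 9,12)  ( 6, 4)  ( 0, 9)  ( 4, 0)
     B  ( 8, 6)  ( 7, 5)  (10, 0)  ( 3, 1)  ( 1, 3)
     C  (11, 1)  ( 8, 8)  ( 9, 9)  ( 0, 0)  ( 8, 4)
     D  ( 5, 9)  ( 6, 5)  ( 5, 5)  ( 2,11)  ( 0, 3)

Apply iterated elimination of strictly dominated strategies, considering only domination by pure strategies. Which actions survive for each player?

Remaining: P1:{A,B,C} P2:{P,Q,R}

P1 drop D (B beats it: P:8>5 Q:7>6 R:10>5 S:3>2 T:1>0)
P2 drop S (Q beats it: A:12>9 B:5>1 C:8>0)
P2 drop T (Q beats it: A:12>0 B:5>3 C:8>4)
P1→{A,B,C} P2→{P,Q,R}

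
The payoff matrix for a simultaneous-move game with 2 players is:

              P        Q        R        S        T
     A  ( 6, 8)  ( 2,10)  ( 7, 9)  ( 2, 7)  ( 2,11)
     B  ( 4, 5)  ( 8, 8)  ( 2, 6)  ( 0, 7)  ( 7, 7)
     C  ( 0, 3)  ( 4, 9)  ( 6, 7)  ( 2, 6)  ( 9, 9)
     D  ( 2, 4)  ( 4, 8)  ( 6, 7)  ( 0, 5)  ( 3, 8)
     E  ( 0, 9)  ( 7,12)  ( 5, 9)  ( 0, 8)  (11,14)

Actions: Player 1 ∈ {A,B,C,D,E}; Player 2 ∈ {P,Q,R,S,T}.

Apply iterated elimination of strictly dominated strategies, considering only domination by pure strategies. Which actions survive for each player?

P2 drop P (Q beats it: A:10>8 B:8>5 C:9>3 D:8>4 E:12>9)
P2 drop R (Q beats it: A:10>9 B:8>6 C:9>7 D:8>7 E:12>9)
P2 drop S (Q beats it: A:10>7 B:8>7 C:9>6 D:8>5 E:12>8)
P1 drop A (B beats it: Q:8>2 T:7>2)
P1 drop C (E beats it: Q:7>4 T:11>9)
P1 drop D (B beats it: Q:8>4 T:7>3)
P1→{B,E} P2→{Q,T}

Remaining: P1:{B,E} P2:{Q,T}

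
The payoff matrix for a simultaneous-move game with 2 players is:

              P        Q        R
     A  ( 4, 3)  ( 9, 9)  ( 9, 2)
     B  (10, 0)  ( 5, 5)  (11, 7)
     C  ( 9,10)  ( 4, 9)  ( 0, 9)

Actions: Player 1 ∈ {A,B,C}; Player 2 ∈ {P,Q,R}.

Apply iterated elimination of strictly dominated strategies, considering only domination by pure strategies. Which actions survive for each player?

P1 drop C (B beats it: P:10>9 Q:5>4 R:11>0)
P2 drop P (Q beats it: A:9>3 B:5>0)
P1→{A,B} P2→{Q,R}

IESDS → P1:{A,B} P2:{Q,R}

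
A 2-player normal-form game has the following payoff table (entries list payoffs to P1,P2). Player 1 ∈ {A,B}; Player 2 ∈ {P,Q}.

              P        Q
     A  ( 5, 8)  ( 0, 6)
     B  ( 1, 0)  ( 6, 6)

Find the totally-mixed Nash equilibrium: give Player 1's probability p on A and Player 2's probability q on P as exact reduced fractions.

P1 indiff ⇒ q·5+(1-q)·0 = q·1+(1-q)·6 ⇒ q(4) = (1-q)(6) ⇒ q = 3/5
P2 indiff ⇒ p·8+(1-p)·0 = p·6+(1-p)·6 ⇒ p(2) = (1-p)(6) ⇒ p = 3/4

p=3/4, q=3/5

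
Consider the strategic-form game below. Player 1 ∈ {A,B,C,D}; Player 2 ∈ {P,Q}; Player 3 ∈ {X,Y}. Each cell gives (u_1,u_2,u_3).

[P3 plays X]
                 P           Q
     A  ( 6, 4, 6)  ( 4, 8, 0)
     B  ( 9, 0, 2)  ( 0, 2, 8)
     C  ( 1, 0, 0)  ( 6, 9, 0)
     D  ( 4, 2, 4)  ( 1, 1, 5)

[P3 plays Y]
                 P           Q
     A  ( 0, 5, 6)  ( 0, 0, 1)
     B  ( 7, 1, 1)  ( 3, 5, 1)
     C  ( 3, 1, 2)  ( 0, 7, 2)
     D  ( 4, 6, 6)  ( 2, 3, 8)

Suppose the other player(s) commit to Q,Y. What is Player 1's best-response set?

u_1(A vs Q,Y) = 0
u_1(B vs Q,Y) = 3
u_1(C vs Q,Y) = 0
u_1(D vs Q,Y) = 2
max payoff 3 at {B}

BR_1 = {B}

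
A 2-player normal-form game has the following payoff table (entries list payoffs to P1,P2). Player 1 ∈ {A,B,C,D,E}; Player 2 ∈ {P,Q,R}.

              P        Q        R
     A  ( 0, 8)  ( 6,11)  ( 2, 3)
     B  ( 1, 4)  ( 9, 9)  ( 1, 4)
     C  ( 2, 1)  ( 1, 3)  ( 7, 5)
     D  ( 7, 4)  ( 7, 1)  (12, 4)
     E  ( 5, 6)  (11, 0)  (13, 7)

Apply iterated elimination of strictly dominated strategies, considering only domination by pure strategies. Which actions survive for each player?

Survivors P1:{D,E} P2:{P,R}

P1 drop A (D beats it: P:7>0 Q:7>6 R:12>2)
P1 drop B (E beats it: P:5>1 Q:11>9 R:13>1)
P1 drop C (D beats it: P:7>2 Q:7>1 R:12>7)
P2 drop Q (P beats it: D:4>1 E:6>0)
P1→{D,E} P2→{P,R}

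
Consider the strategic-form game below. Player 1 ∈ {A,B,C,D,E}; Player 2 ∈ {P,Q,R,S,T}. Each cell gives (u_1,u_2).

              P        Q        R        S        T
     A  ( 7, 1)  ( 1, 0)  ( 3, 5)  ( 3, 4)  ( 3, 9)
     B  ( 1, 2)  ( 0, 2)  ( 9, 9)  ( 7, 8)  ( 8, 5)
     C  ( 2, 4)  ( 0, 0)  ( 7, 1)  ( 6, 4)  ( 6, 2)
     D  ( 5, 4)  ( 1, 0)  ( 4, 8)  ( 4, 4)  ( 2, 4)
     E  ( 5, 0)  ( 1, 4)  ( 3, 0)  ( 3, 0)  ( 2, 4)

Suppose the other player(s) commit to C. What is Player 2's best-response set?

u_2(P vs C) = 4
u_2(Q vs C) = 0
u_2(R vs C) = 1
u_2(S vs C) = 4
u_2(T vs C) = 2
max payoff 4 at {P,S}

P2 best: {P,S}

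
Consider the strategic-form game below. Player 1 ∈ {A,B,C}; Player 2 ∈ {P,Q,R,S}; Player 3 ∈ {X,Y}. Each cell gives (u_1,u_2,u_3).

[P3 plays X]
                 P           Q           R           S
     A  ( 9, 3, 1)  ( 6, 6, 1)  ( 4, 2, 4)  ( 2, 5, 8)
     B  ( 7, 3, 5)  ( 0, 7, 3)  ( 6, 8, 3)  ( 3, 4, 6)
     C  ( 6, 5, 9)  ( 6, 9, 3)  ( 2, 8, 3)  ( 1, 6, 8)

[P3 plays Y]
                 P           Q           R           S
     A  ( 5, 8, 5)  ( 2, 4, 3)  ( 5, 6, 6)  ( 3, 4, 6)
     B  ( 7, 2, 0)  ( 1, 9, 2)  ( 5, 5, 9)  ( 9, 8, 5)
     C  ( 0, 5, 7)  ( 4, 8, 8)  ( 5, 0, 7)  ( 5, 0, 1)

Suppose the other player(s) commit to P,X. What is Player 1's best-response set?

u_1(A vs P,X) = 9
u_1(B vs P,X) = 7
u_1(C vs P,X) = 6
max payoff 9 at {A}

P1 best: {A}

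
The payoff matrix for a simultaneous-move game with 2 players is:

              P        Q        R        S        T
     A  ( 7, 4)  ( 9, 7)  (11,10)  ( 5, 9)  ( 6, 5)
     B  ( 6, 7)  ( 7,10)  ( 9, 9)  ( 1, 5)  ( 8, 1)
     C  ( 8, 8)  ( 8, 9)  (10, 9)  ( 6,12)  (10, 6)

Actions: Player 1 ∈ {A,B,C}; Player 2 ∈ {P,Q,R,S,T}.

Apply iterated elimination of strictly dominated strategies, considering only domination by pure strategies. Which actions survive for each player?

P1 drop B (C beats it: P:8>6 Q:8>7 R:10>9 S:6>1 T:10>8)
P2 drop P (Q beats it: A:7>4 C:9>8)
P2 drop Q (S beats it: A:9>7 C:12>9)
P2 drop T (R beats it: A:10>5 C:9>6)
P1→{A,C} P2→{R,S}

Remaining: P1:{A,C} P2:{R,S}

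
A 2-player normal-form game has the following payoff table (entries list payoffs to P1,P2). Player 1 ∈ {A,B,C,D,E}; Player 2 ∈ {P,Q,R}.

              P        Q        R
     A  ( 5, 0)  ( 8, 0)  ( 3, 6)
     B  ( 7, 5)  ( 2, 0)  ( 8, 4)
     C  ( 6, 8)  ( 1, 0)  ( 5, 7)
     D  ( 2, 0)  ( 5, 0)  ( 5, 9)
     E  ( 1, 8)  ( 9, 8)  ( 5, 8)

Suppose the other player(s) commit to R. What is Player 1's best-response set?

u_1(A vs R) = 3
u_1(B vs R) = 8
u_1(C vs R) = 5
u_1(D vs R) = 5
u_1(E vs R) = 5
max payoff 8 at {B}

argmax u_1 = {B}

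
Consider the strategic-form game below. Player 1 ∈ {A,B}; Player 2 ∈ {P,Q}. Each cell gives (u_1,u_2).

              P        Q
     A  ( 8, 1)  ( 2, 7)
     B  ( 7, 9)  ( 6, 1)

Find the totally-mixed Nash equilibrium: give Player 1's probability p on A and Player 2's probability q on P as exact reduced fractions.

p=4/7, q=4/5

P1 indiff ⇒ q·8+(1-q)·2 = q·7+(1-q)·6 ⇒ q(1) = (1-q)(4) ⇒ q = 4/5
P2 indiff ⇒ p·1+(1-p)·9 = p·7+(1-p)·1 ⇒ p(-6) = (1-p)(-8) ⇒ p = 4/7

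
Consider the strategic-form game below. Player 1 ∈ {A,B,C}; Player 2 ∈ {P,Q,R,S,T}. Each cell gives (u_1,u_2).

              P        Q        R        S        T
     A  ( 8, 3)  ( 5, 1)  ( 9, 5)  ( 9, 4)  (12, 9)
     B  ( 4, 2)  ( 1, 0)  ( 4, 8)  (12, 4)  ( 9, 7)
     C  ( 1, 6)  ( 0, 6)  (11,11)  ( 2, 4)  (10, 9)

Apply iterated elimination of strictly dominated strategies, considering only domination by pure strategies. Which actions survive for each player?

P2 drop P (R beats it: A:5>3 B:8>2 C:11>6)
P2 drop Q (R beats it: A:5>1 B:8>0 C:11>6)
P2 drop S (R beats it: A:5>4 B:8>4 C:11>4)
P1 drop B (A beats it: R:9>4 T:12>9)
P1→{A,C} P2→{R,T}

IESDS → P1:{A,C} P2:{R,T}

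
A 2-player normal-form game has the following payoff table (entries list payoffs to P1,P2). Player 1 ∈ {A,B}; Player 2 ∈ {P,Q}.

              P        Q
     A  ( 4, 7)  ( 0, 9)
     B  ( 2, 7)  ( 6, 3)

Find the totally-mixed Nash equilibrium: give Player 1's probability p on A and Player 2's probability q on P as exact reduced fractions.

P1 indiff ⇒ q·4+(1-q)·0 = q·2+(1-q)·6 ⇒ q(2) = (1-q)(6) ⇒ q = 3/4
P2 indiff ⇒ p·7+(1-p)·7 = p·9+(1-p)·3 ⇒ p(-2) = (1-p)(-4) ⇒ p = 2/3

p=2/3, q=3/4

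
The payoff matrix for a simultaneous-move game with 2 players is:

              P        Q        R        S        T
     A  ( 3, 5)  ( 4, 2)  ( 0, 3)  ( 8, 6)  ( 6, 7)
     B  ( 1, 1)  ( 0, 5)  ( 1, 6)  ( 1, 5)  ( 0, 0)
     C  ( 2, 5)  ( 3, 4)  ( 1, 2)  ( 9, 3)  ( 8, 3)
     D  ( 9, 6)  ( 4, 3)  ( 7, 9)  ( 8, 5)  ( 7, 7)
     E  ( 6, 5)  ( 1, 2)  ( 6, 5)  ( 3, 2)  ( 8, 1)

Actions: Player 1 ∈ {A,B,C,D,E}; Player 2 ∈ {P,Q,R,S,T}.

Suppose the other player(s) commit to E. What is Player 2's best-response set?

P2 best: {P,R}

u_2(P vs E) = 5
u_2(Q vs E) = 2
u_2(R vs E) = 5
u_2(S vs E) = 2
u_2(T vs E) = 1
max payoff 5 at {P,R}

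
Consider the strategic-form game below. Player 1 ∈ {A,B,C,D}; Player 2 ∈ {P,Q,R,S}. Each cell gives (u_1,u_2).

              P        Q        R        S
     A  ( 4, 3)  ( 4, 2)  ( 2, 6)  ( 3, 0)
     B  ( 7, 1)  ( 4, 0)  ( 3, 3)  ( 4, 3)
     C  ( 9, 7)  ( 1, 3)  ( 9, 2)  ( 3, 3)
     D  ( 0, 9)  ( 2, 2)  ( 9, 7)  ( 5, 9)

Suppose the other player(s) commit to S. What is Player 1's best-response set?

u_1(A vs S) = 3
u_1(B vs S) = 4
u_1(C vs S) = 3
u_1(D vs S) = 5
max payoff 5 at {D}

BR_1 = {D}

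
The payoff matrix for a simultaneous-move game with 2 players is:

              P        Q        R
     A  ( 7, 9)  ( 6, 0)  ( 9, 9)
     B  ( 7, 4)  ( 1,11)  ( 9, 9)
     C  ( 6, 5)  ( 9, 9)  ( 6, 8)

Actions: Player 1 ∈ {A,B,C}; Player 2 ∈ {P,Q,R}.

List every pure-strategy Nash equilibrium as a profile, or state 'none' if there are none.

NE set: (A,P), (A,R), (C,Q)

(A,P): NE
(A,Q): not NE [P1→C gives 9>6; P2→R gives 9>0]
(A,R): NE
(B,P): not NE [P2→Q gives 11>4]
(B,Q): not NE [P1→C gives 9>1]
(B,R): not NE [P2→Q gives 11>9]
(C,P): not NE [P1→B gives 7>6; P2→Q gives 9>5]
(C,Q): NE
(C,R): not NE [P1→B gives 9>6; P2→Q gives 9>8]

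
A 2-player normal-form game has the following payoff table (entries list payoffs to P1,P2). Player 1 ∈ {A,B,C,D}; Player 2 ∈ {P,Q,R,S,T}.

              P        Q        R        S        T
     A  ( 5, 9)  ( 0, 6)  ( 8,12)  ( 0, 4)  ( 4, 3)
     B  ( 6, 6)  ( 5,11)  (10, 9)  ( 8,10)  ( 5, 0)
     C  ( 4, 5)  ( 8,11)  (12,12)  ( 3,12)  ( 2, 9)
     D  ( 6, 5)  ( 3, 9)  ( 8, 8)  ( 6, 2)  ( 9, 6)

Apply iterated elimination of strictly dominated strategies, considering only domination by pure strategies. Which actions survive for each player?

P1 drop A (B beats it: P:6>5 Q:5>0 R:10>8 S:8>0 T:5>4)
P2 drop P (Q beats it: B:11>6 C:11>5 D:9>5)
P2 drop T (Q beats it: B:11>0 C:11>9 D:9>6)
P1 drop D (B beats it: Q:5>3 R:10>8 S:8>6)
P1→{B,C} P2→{Q,R,S}

Remaining: P1:{B,C} P2:{Q,R,S}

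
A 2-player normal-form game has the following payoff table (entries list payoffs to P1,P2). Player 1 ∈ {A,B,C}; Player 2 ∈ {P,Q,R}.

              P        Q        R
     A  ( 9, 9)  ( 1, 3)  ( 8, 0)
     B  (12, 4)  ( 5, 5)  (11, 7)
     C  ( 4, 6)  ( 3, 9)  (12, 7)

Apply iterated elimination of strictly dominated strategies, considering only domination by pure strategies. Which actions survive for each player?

P1 drop A (B beats it: P:12>9 Q:5>1 R:11>8)
P2 drop P (Q beats it: B:5>4 C:9>6)
P1→{B,C} P2→{Q,R}

Remaining: P1:{B,C} P2:{Q,R}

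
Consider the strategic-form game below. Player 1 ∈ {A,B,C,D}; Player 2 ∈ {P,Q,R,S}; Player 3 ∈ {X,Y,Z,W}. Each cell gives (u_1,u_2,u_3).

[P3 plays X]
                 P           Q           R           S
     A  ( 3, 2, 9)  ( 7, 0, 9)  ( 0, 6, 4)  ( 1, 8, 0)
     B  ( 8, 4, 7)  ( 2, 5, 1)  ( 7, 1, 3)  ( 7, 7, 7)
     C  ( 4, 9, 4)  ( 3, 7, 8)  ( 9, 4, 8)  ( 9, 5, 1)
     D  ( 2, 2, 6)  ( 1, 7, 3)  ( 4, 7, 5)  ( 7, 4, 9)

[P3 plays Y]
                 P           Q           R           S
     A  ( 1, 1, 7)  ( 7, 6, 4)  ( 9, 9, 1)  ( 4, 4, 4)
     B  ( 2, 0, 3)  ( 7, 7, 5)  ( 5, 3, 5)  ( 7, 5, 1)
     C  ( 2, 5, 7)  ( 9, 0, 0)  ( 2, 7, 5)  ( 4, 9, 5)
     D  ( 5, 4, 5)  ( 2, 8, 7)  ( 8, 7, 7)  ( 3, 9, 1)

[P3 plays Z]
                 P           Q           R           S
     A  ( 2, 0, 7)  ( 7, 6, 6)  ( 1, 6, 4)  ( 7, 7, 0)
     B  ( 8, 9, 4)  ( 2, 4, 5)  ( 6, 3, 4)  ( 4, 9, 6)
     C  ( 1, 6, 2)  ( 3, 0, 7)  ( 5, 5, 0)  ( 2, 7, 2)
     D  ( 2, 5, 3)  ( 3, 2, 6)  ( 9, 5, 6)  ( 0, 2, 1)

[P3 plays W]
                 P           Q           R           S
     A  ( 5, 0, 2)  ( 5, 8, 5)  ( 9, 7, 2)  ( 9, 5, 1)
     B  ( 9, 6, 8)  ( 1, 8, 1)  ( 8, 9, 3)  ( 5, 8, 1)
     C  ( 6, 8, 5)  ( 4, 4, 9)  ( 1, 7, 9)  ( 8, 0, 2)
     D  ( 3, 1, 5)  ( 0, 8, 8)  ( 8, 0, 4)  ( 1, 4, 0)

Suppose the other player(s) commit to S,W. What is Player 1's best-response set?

u_1(A vs S,W) = 9
u_1(B vs S,W) = 5
u_1(C vs S,W) = 8
u_1(D vs S,W) = 1
max payoff 9 at {A}

P1 best: {A}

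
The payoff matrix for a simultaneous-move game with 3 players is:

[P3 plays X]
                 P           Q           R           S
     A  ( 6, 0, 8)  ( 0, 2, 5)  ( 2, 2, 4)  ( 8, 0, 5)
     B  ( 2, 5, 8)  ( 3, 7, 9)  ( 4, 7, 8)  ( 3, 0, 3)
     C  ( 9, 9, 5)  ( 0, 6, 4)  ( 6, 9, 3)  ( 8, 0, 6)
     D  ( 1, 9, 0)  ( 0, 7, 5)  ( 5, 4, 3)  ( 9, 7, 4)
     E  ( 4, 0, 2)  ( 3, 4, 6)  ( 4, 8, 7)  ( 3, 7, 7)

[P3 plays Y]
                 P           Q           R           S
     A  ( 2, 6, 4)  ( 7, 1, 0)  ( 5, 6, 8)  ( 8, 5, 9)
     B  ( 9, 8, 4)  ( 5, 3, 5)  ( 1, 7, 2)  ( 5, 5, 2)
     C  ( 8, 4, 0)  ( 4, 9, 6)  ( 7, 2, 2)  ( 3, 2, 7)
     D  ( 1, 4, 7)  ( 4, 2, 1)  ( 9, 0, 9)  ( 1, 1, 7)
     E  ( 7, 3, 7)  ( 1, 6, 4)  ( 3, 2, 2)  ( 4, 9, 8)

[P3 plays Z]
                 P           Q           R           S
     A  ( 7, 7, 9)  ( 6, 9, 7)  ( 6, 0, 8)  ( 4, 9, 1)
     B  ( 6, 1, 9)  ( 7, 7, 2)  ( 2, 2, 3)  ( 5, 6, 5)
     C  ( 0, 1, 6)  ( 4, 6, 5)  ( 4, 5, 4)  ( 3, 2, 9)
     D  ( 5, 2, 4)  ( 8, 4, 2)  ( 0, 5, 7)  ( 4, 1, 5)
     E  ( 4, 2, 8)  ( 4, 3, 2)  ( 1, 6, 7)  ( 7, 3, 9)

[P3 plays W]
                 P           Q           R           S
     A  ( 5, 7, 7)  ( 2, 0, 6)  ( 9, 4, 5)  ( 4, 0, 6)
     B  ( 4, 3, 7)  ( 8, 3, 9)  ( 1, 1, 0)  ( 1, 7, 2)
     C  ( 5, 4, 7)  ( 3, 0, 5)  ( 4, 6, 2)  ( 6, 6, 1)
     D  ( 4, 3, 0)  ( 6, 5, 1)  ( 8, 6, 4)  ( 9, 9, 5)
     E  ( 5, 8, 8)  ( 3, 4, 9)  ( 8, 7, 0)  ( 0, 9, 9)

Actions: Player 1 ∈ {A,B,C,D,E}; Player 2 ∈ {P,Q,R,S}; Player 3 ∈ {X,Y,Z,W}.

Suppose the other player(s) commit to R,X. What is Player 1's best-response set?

u_1(A vs R,X) = 2
u_1(B vs R,X) = 4
u_1(C vs R,X) = 6
u_1(D vs R,X) = 5
u_1(E vs R,X) = 4
max payoff 6 at {C}

P1 best: {C}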